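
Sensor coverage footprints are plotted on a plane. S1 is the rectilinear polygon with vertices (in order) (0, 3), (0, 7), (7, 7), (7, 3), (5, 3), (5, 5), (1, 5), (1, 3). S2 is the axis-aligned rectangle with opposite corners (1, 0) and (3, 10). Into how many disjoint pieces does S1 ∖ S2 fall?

S1 ∖ S2 splits into 2 disjoint pieces (area 4, area 12).

2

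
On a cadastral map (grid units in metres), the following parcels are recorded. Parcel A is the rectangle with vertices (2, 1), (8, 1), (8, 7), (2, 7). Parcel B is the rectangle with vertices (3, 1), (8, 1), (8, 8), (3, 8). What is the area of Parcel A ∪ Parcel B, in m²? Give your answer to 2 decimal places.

41.00

By inclusion–exclusion:
Individual areas: |Parcel A| = 36, |Parcel B| = 35.
|Parcel A∩Parcel B|: x∈[3,8], y∈[1,7] → 5·6 = 30.
|Parcel A ∪ Parcel B| = 71 − 30 = 41.00.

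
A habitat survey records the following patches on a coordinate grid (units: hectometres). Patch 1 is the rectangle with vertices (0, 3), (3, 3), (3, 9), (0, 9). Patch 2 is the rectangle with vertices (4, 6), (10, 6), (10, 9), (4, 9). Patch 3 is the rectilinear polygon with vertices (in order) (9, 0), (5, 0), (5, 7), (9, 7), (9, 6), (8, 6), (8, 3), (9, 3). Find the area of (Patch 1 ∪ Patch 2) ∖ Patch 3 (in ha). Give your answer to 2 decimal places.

32.00

|Patch 1 ∪ Patch 2| = 36.
|(Patch 1 ∪ Patch 2) ∩ Patch 3| = 4.
|(Patch 1 ∪ Patch 2) ∖ Patch 3| = 36 − 4 = 32.00.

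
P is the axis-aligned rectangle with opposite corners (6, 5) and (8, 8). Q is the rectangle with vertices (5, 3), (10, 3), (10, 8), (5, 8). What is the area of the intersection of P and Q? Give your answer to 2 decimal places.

|P∩Q|: x∈[6,8], y∈[5,8] → 2·3 = 6.

6.00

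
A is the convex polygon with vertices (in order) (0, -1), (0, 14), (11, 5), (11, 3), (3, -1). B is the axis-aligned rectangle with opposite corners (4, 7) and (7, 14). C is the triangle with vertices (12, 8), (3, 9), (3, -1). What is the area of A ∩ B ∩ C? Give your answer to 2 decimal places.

5.11

The intersection is the polygon with vertices (7,7), (4,7), (4,8.889), (6.6,8.6), (7,8.273).
By the shoelace formula its area is 5.11.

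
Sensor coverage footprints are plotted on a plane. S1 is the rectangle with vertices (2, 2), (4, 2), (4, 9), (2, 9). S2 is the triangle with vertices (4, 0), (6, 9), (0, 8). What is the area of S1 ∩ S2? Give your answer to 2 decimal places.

12.00

The intersection is the polygon with vertices (4,2), (3,2), (2,4), (2,8.333), (4,8.667).
By the shoelace formula its area is 12.00.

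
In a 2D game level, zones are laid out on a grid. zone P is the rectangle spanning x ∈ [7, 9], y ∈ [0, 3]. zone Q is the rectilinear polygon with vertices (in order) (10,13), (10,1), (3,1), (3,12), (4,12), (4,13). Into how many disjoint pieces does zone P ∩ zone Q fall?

zone P ∩ zone Q is a single connected region.

1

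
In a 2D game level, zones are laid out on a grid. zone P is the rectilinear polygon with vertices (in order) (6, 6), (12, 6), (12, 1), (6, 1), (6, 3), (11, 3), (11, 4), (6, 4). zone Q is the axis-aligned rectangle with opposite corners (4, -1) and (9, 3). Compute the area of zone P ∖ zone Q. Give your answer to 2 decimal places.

19.00

|zone P| = 25, |zone P∩zone Q| = 6.
|zone P ∖ zone Q| = |zone P| − |zone P∩zone Q| = 25 − 6 = 19.00.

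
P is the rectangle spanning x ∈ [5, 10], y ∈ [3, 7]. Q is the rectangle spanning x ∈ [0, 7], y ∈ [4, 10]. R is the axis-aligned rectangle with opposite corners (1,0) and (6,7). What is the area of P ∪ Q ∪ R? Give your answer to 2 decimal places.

75.00

By inclusion–exclusion:
Individual areas: |P| = 20, |Q| = 42, |R| = 35.
|P∩Q|: x∈[5,7], y∈[4,7] → 2·3 = 6.
|P∩R|: x∈[5,6], y∈[3,7] → 1·4 = 4.
|Q∩R|: x∈[1,6], y∈[4,7] → 5·3 = 15.
|P∩Q∩R| = 3.
|P ∪ Q ∪ R| = 97 − 25 + 3 = 75.00.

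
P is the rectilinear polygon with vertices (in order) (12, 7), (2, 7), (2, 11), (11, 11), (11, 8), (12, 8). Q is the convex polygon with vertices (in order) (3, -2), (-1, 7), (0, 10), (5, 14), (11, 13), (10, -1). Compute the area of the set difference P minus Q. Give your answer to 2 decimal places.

|P| = 37, |P∩Q| = 34.8571.
|P ∖ Q| = |P| − |P∩Q| = 37 − 34.8571 = 2.14.

2.14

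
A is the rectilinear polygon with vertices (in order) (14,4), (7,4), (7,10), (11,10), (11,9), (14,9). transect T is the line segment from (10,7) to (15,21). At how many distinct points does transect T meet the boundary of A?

The segment meets the boundary at (11,9.8).

1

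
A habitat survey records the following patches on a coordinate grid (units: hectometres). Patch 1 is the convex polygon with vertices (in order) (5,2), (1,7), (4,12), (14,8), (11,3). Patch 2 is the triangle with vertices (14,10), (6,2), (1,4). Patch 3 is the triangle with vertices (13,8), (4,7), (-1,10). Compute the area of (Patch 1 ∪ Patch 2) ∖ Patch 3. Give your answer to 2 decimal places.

68.83

|Patch 1 ∪ Patch 2| = 82.5989.
|(Patch 1 ∪ Patch 2) ∩ Patch 3| = 13.7647.
|(Patch 1 ∪ Patch 2) ∖ Patch 3| = 82.5989 − 13.7647 = 68.83.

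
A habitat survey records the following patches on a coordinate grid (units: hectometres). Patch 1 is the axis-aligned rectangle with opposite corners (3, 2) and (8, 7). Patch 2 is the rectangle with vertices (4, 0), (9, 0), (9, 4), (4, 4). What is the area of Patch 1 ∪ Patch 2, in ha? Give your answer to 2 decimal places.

37.00

By inclusion–exclusion:
Individual areas: |Patch 1| = 25, |Patch 2| = 20.
|Patch 1∩Patch 2|: x∈[4,8], y∈[2,4] → 4·2 = 8.
|Patch 1 ∪ Patch 2| = 45 − 8 = 37.00.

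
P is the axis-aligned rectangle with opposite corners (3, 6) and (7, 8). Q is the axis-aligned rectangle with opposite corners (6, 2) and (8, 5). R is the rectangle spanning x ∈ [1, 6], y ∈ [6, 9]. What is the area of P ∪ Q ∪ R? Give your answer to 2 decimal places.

By inclusion–exclusion:
Individual areas: |P| = 8, |Q| = 6, |R| = 15.
|P∩Q| = 0 (no overlap).
|P∩R|: x∈[3,6], y∈[6,8] → 3·2 = 6.
|Q∩R| = 0 (no overlap).
|P∩Q∩R| = 0.
|P ∪ Q ∪ R| = 29 − 6 + 0 = 23.00.

23.00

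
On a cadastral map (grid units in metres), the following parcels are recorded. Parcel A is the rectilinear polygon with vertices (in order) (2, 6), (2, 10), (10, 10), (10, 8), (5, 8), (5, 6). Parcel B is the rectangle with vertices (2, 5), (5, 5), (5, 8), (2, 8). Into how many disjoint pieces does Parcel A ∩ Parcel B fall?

Parcel A ∩ Parcel B is a single connected region.

1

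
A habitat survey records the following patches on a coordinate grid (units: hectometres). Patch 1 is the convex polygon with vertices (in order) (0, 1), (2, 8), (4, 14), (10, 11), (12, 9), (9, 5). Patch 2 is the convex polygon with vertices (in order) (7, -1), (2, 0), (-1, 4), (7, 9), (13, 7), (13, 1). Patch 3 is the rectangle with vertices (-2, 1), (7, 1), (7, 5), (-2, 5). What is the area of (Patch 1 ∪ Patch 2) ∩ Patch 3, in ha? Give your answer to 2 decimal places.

28.32

The region (Patch 1 ∪ Patch 2) ∩ Patch 3 is the polygon with vertices (-1,4), (0.6,5), (7,5), (7,1), (1.25,1), (0.938,1.417), (0,1), (0.345,2.207).
By the shoelace formula its area is 28.32.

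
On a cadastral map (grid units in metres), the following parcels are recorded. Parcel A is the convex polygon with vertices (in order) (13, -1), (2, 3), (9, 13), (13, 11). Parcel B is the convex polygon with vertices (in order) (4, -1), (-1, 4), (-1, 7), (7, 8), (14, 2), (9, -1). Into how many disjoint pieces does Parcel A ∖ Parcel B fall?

Parcel A ∖ Parcel B splits into 2 disjoint pieces (area 2.9887, area 40.3327).

2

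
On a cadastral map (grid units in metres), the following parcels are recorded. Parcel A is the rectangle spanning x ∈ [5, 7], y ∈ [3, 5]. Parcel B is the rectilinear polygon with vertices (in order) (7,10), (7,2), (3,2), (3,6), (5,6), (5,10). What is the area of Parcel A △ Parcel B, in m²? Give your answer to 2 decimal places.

20.00

|Parcel A| = 4, |Parcel B| = 24, |Parcel A∩Parcel B| = 4.
|Parcel A △ Parcel B| = |Parcel A| + |Parcel B| − 2·|Parcel A∩Parcel B| = 4 + 24 − 8 = 20.00.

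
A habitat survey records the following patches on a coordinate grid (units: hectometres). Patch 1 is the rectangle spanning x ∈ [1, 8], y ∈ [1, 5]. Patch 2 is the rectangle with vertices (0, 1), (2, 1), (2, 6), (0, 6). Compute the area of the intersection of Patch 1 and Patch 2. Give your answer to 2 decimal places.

4.00

|Patch 1∩Patch 2|: x∈[1,2], y∈[1,5] → 1·4 = 4.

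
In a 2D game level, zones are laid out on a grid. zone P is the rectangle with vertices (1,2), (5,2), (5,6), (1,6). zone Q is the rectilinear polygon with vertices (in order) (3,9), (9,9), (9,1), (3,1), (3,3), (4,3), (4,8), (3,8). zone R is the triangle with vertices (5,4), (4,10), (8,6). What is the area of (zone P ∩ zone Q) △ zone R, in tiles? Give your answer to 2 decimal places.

14.33

|zone P ∩ zone Q| = 5.
|(zone P ∩ zone Q) ∩ zone R| = 0.3333.
|(zone P ∩ zone Q) △ zone R| = 5 + 10 − 0.6667 = 14.33.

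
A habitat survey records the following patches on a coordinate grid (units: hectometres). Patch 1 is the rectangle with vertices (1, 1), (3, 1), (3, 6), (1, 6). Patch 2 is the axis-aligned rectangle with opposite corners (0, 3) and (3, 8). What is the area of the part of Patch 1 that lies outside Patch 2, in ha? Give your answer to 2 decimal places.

|Patch 1∩Patch 2|: x∈[1,3], y∈[3,6] → 2·3 = 6.
|Patch 1| = 10.
|Patch 1 ∖ Patch 2| = |Patch 1| − |Patch 1∩Patch 2| = 10 − 6 = 4.00.

4.00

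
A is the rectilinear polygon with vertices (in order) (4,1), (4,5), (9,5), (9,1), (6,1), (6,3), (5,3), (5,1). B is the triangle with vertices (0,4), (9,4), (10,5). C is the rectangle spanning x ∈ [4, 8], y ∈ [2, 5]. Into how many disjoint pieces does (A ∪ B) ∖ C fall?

3

(A ∪ B) ∖ C splits into 3 disjoint pieces (area 0.8, area 6.45, area 1).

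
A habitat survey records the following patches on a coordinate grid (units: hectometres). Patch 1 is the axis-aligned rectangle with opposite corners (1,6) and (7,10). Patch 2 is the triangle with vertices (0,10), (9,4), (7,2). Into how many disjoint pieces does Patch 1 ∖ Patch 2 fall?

2

Patch 1 ∖ Patch 2 splits into 2 disjoint pieces (area 15.6667, area 3.5714).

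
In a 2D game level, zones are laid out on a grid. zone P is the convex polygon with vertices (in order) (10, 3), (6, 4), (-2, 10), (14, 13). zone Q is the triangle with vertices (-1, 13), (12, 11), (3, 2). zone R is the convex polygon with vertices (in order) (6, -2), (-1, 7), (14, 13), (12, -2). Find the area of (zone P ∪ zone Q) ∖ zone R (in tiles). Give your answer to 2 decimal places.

|zone P ∪ zone Q| = 101.9166.
|(zone P ∪ zone Q) ∩ zone R| = 69.5.
|(zone P ∪ zone Q) ∖ zone R| = 101.9166 − 69.5 = 32.42.

32.42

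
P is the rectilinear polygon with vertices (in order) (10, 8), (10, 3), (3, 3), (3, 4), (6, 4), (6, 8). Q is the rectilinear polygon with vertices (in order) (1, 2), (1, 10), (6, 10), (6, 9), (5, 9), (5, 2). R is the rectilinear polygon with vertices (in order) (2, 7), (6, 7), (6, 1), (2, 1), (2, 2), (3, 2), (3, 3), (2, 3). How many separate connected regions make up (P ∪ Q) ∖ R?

(P ∪ Q) ∖ R splits into 2 disjoint pieces (area 20, area 19).

2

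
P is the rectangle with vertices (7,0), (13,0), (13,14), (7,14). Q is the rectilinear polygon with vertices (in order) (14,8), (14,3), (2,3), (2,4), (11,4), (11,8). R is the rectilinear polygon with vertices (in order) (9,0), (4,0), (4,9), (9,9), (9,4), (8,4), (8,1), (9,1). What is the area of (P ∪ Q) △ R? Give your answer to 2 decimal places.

100.00

|P ∪ Q| = 94.
|(P ∪ Q) ∩ R| = 18.
|(P ∪ Q) △ R| = 94 + 42 − 36 = 100.00.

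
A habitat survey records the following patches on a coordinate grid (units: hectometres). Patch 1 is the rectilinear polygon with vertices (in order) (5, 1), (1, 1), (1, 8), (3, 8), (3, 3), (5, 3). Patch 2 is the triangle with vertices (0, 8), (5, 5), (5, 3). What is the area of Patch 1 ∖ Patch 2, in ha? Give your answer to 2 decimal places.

|Patch 1| = 18, |Patch 1∩Patch 2| = 1.6.
|Patch 1 ∖ Patch 2| = |Patch 1| − |Patch 1∩Patch 2| = 18 − 1.6 = 16.40.

16.40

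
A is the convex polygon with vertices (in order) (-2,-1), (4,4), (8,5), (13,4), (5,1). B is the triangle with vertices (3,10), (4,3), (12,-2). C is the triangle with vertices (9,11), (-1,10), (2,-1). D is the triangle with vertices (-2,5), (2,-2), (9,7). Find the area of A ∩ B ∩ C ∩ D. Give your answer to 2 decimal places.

The intersection is the polygon with vertices (4.244,2.847), (4,3), (3.872,3.894), (4,4), (5.073,4.268).
By the shoelace formula its area is 0.84.

0.84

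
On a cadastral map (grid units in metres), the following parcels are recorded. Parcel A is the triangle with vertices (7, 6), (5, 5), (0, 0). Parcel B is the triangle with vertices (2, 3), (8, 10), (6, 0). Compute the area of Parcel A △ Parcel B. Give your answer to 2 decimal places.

21.53

|Parcel A| = 2.5, |Parcel B| = 23, |Parcel A∩Parcel B| = 1.9857.
|Parcel A △ Parcel B| = |Parcel A| + |Parcel B| − 2·|Parcel A∩Parcel B| = 2.5 + 23 − 3.9714 = 21.53.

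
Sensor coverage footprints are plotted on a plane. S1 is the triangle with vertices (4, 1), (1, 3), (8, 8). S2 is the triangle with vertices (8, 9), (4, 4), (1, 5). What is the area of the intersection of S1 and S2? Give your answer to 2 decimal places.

1.84

The intersection is the polygon with vertices (6.133,6.667), (4,4), (2.909,4.364).
By the shoelace formula its area is 1.84.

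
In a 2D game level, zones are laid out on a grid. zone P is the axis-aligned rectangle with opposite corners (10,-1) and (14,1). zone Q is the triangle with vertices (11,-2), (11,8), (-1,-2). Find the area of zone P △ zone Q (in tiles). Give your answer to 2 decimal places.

|zone P| = 8, |zone Q| = 60, |zone P∩zone Q| = 2.
|zone P △ zone Q| = |zone P| + |zone Q| − 2·|zone P∩zone Q| = 8 + 60 − 4 = 64.00.

64.00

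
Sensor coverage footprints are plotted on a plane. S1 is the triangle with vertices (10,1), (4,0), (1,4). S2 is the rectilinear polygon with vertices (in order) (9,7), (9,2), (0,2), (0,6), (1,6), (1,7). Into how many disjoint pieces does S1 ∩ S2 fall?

1

S1 ∩ S2 is a single connected region.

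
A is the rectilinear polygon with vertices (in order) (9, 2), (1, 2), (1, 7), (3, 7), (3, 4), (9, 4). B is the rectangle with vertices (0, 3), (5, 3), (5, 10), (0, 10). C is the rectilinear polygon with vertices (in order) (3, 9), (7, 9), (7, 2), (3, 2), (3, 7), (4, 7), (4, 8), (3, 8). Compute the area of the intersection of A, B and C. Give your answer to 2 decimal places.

2.00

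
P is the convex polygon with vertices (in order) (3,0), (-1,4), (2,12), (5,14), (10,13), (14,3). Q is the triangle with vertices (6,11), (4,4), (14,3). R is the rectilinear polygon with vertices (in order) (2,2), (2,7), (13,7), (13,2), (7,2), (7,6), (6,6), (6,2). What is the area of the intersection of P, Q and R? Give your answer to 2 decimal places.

23.01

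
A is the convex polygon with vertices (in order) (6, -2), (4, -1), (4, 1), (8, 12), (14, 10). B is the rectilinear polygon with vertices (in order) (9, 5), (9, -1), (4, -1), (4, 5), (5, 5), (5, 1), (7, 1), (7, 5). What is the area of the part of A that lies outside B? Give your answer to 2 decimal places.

47.71

|A| = 63, |A∩B| = 15.2917.
|A ∖ B| = |A| − |A∩B| = 63 − 15.2917 = 47.71.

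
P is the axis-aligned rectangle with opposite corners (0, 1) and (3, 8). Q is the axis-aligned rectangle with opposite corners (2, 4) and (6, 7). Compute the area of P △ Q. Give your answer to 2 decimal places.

27.00

|P∩Q|: x∈[2,3], y∈[4,7] → 1·3 = 3.
|P △ Q| = |P| + |Q| − 2·|P∩Q| = 21 + 12 − 6 = 27.00.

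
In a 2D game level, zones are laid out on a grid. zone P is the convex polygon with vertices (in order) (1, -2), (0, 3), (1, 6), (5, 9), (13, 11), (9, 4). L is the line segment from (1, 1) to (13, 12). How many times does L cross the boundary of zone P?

1

The segment meets the boundary at (11.5,10.625).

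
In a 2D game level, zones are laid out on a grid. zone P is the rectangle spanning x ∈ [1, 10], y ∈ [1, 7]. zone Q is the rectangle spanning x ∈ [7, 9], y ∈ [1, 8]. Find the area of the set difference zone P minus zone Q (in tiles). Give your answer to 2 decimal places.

|zone P∩zone Q|: x∈[7,9], y∈[1,7] → 2·6 = 12.
|zone P| = 54.
|zone P ∖ zone Q| = |zone P| − |zone P∩zone Q| = 54 − 12 = 42.00.

42.00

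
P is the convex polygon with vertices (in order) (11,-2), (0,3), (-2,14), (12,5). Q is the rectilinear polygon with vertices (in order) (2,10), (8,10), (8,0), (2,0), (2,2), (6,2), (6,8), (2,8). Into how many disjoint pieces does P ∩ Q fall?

P ∩ Q is a single connected region.

1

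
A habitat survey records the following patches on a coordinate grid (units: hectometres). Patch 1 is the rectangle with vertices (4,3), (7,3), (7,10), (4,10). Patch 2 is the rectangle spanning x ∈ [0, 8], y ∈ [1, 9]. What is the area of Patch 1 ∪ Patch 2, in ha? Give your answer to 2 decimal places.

67.00

By inclusion–exclusion:
Individual areas: |Patch 1| = 21, |Patch 2| = 64.
|Patch 1∩Patch 2|: x∈[4,7], y∈[3,9] → 3·6 = 18.
|Patch 1 ∪ Patch 2| = 85 − 18 = 67.00.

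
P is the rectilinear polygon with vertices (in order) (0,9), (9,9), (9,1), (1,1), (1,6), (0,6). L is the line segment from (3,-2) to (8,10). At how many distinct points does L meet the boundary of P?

The segment meets the boundary at (7.583,9), (4.25,1).

2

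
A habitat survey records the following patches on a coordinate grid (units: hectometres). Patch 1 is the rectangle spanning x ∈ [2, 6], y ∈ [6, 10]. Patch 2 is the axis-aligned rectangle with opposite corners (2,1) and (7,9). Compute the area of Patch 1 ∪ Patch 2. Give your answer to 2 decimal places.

By inclusion–exclusion:
Individual areas: |Patch 1| = 16, |Patch 2| = 40.
|Patch 1∩Patch 2|: x∈[2,6], y∈[6,9] → 4·3 = 12.
|Patch 1 ∪ Patch 2| = 56 − 12 = 44.00.

44.00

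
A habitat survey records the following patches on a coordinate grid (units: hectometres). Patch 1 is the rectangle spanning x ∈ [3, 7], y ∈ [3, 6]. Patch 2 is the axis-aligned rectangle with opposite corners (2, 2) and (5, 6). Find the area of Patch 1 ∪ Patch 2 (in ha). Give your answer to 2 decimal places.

By inclusion–exclusion:
Individual areas: |Patch 1| = 12, |Patch 2| = 12.
|Patch 1∩Patch 2|: x∈[3,5], y∈[3,6] → 2·3 = 6.
|Patch 1 ∪ Patch 2| = 24 − 6 = 18.00.

18.00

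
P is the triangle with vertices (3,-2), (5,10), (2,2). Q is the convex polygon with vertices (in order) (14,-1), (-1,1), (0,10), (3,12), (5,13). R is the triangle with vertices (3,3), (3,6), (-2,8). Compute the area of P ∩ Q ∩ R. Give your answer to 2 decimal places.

0.38

The intersection is the polygon with vertices (3,4.667), (3,3), (2.546,3.454).
By the shoelace formula its area is 0.38.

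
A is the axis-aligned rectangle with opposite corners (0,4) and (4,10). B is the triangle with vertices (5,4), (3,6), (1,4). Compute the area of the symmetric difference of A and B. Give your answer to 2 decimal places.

|A| = 24, |B| = 4, |A∩B| = 3.5.
|A △ B| = |A| + |B| − 2·|A∩B| = 24 + 4 − 7 = 21.00.

21.00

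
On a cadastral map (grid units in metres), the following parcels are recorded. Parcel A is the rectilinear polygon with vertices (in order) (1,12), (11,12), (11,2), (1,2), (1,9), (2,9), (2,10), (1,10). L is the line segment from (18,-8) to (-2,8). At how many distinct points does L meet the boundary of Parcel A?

2

The segment meets the boundary at (1,5.6), (5.5,2).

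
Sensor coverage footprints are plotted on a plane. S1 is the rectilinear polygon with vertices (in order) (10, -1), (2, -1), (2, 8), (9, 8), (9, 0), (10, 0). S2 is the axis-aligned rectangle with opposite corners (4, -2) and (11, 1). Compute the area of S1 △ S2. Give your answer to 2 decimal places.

|S1| = 64, |S2| = 21, |S1∩S2| = 11.
|S1 △ S2| = |S1| + |S2| − 2·|S1∩S2| = 64 + 21 − 22 = 63.00.

63.00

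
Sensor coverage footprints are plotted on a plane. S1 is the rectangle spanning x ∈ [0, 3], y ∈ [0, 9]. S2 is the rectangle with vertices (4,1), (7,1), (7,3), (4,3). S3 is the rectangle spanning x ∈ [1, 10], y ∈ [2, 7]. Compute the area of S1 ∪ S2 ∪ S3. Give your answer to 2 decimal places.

65.00

By inclusion–exclusion:
Individual areas: |S1| = 27, |S2| = 6, |S3| = 45.
|S1∩S2| = 0 (no overlap).
|S1∩S3|: x∈[1,3], y∈[2,7] → 2·5 = 10.
|S2∩S3|: x∈[4,7], y∈[2,3] → 3·1 = 3.
|S1∩S2∩S3| = 0.
|S1 ∪ S2 ∪ S3| = 78 − 13 + 0 = 65.00.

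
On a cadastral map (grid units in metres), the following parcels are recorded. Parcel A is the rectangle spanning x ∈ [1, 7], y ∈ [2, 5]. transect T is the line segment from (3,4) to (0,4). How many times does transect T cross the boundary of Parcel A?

1

The segment meets the boundary at (1,4).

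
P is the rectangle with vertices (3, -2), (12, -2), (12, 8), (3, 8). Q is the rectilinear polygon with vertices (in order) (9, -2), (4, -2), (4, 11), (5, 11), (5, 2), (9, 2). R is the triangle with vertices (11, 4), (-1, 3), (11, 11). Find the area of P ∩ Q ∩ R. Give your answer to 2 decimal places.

3.21

The intersection is the polygon with vertices (5,3.5), (4,3.417), (4,6.333), (5,7).
By the shoelace formula its area is 3.21.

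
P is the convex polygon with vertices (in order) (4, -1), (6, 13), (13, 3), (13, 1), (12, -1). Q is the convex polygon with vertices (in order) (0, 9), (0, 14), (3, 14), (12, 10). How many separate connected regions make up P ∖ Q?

2

P ∖ Q splits into 2 disjoint pieces (area 71.0633, area 0.0639).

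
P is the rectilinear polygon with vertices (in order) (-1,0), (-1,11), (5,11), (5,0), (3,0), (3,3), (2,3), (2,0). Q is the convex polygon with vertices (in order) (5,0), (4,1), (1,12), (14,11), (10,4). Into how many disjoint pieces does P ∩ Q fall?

P ∩ Q is a single connected region.

1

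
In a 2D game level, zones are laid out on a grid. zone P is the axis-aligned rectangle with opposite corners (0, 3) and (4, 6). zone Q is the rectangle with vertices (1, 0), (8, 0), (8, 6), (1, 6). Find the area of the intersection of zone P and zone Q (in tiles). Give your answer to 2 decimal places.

|zone P∩zone Q|: x∈[1,4], y∈[3,6] → 3·3 = 9.

9.00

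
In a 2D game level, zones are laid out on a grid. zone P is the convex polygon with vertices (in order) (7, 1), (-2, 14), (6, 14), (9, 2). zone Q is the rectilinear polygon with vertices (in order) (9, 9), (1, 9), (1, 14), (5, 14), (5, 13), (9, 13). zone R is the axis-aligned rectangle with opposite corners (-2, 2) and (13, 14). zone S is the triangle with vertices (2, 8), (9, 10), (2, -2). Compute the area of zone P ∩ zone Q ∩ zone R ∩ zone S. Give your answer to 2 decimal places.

The intersection is the polygon with vertices (7.25,9), (5.5,9), (7.133,9.467).
By the shoelace formula its area is 0.41.

0.41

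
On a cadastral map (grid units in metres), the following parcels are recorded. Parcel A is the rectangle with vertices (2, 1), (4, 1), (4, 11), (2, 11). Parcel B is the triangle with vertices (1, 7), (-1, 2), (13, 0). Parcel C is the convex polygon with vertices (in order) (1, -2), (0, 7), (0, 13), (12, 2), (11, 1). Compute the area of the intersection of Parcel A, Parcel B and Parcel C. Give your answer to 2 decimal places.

8.81

The intersection is the polygon with vertices (2,1.571), (2,6.417), (4,5.25), (4,1.286).
By the shoelace formula its area is 8.81.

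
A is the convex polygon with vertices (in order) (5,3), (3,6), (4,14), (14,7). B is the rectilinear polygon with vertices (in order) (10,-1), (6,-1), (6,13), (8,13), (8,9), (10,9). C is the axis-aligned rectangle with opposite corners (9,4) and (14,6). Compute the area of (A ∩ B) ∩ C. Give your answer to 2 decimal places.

The region (A ∩ B) ∩ C is the polygon with vertices (10,5.222), (9,4.778), (9,6), (10,6).
By the shoelace formula its area is 1.00.

1.00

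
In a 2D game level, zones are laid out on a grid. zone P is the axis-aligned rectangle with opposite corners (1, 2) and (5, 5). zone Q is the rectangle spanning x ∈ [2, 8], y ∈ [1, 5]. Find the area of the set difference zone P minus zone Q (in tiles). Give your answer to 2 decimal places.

|zone P∩zone Q|: x∈[2,5], y∈[2,5] → 3·3 = 9.
|zone P| = 12.
|zone P ∖ zone Q| = |zone P| − |zone P∩zone Q| = 12 − 9 = 3.00.

3.00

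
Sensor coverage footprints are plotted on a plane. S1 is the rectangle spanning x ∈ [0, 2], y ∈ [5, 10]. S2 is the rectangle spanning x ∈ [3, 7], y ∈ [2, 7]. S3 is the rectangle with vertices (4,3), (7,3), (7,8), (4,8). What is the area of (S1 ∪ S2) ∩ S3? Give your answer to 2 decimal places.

The region (S1 ∪ S2) ∩ S3 is the polygon with vertices (7,3), (4,3), (4,7), (7,7).
By the shoelace formula its area is 12.00.

12.00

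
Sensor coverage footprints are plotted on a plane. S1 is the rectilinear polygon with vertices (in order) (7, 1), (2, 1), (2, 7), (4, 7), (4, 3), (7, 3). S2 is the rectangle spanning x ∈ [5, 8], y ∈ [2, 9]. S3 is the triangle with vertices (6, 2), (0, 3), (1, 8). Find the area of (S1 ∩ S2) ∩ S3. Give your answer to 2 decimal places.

0.50

The region (S1 ∩ S2) ∩ S3 is the polygon with vertices (5,3), (5.167,3), (6,2), (5,2.167).
By the shoelace formula its area is 0.50.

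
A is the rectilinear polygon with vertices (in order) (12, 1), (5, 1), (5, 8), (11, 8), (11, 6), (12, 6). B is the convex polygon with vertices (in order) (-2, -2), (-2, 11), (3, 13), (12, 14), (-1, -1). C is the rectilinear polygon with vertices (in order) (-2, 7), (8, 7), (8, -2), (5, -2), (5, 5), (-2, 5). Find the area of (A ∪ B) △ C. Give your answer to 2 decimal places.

|A ∪ B| = 143.6308.
|(A ∪ B) ∩ C| = 31.6308.
|(A ∪ B) △ C| = 143.6308 + 41 − 63.2615 = 121.37.

121.37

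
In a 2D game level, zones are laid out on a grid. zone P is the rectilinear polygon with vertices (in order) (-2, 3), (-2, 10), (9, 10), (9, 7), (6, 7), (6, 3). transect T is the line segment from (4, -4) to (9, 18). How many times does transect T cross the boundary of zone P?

4

The segment meets the boundary at (7.182,10), (6.5,7), (6,4.8), (5.591,3).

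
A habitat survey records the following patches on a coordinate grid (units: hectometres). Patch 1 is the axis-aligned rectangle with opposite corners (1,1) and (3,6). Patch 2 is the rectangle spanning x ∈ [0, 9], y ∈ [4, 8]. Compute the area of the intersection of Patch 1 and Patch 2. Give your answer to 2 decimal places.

|Patch 1∩Patch 2|: x∈[1,3], y∈[4,6] → 2·2 = 4.

4.00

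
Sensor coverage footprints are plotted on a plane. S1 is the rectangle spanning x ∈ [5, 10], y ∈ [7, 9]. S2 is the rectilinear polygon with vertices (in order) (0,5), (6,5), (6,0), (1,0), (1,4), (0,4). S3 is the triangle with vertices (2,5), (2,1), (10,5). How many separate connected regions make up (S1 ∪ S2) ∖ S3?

(S1 ∪ S2) ∖ S3 splits into 2 disjoint pieces (area 10, area 14).

2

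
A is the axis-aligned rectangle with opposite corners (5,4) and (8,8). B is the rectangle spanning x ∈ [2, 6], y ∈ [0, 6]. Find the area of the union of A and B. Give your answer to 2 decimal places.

34.00

By inclusion–exclusion:
Individual areas: |A| = 12, |B| = 24.
|A∩B|: x∈[5,6], y∈[4,6] → 1·2 = 2.
|A ∪ B| = 36 − 2 = 34.00.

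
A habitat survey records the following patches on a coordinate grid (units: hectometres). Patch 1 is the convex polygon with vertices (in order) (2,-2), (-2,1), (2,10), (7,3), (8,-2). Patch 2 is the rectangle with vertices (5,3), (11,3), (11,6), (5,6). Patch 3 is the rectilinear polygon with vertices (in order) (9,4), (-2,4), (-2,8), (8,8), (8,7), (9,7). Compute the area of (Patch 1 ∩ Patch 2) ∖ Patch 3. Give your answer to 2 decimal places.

|Patch 1 ∩ Patch 2| = 2.8.
|(Patch 1 ∩ Patch 2) ∩ Patch 3| = 1.1571.
|(Patch 1 ∩ Patch 2) ∖ Patch 3| = 2.8 − 1.1571 = 1.64.

1.64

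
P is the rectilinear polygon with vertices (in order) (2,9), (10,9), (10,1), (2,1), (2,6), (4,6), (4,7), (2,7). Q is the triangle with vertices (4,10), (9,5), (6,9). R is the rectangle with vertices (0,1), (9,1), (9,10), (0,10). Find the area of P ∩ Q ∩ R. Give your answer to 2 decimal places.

The intersection is the polygon with vertices (9,5), (5,9), (6,9).
By the shoelace formula its area is 2.00.

2.00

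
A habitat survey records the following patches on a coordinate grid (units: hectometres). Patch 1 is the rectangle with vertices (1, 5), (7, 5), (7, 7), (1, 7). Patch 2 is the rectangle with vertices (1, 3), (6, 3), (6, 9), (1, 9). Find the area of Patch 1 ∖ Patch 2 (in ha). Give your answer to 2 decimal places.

2.00

|Patch 1∩Patch 2|: x∈[1,6], y∈[5,7] → 5·2 = 10.
|Patch 1| = 12.
|Patch 1 ∖ Patch 2| = |Patch 1| − |Patch 1∩Patch 2| = 12 − 10 = 2.00.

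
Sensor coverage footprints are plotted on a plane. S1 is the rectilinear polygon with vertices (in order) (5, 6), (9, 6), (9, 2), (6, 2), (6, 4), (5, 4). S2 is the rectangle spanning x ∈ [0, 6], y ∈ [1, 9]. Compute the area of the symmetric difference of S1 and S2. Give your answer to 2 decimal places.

|S1| = 14, |S2| = 48, |S1∩S2| = 2.
|S1 △ S2| = |S1| + |S2| − 2·|S1∩S2| = 14 + 48 − 4 = 58.00.

58.00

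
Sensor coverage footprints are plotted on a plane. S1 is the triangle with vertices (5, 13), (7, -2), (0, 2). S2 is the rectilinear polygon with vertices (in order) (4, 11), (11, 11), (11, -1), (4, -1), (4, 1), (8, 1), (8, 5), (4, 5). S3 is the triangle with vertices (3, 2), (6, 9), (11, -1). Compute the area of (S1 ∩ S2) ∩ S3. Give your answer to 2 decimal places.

|S1 ∩ S2| = 15.0111.
|(S1 ∩ S2) ∩ S3| = 2.99.

2.99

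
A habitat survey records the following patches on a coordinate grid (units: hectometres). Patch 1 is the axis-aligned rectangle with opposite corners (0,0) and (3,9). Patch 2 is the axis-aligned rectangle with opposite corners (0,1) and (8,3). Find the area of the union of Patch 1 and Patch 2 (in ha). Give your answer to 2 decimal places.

By inclusion–exclusion:
Individual areas: |Patch 1| = 27, |Patch 2| = 16.
|Patch 1∩Patch 2|: x∈[0,3], y∈[1,3] → 3·2 = 6.
|Patch 1 ∪ Patch 2| = 43 − 6 = 37.00.

37.00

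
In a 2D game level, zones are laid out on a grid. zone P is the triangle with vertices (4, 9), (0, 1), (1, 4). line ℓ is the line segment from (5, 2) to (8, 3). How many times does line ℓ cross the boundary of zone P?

0

The segment lies entirely outside zone P and never meets its boundary.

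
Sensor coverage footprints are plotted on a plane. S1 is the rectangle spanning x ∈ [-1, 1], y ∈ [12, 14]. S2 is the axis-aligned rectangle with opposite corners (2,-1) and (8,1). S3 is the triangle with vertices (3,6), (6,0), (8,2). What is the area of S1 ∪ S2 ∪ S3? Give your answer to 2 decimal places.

24.25

By inclusion–exclusion:
Individual areas: |S1| = 4, |S2| = 12, |S3| = 9.
|S1∩S2| = 0 (no overlap).
|S1∩S3| = 0.
|S2∩S3| = 0.75.
|S1∩S2∩S3| = 0.
|S1 ∪ S2 ∪ S3| = 25 − 0.75 + 0 = 24.25.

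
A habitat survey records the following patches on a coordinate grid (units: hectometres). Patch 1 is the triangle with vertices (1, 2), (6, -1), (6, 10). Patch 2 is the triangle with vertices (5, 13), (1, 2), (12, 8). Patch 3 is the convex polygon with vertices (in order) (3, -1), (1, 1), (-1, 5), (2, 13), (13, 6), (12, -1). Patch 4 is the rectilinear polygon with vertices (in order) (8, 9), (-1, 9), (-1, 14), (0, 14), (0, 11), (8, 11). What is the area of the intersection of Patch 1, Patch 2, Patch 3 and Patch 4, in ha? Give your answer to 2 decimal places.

0.31

The intersection is the polygon with vertices (6,10), (6,9), (5.375,9).
By the shoelace formula its area is 0.31.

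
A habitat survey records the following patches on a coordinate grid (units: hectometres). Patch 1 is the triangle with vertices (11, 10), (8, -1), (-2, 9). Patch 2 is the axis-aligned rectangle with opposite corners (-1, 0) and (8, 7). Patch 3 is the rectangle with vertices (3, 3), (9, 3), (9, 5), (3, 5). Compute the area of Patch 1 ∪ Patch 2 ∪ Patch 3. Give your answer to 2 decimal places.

By inclusion–exclusion:
Individual areas: |Patch 1| = 70, |Patch 2| = 63, |Patch 3| = 12.
|Patch 1∩Patch 2| = 31.5.
|Patch 1∩Patch 3| = 11.5.
|Patch 2∩Patch 3|: x∈[3,8], y∈[3,5] → 5·2 = 10.
|Patch 1∩Patch 2∩Patch 3| = 9.5.
|Patch 1 ∪ Patch 2 ∪ Patch 3| = 145 − 53 + 9.5 = 101.50.

101.50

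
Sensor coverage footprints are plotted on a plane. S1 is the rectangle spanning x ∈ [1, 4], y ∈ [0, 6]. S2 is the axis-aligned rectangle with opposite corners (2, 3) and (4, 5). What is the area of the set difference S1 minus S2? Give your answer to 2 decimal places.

|S1∩S2|: x∈[2,4], y∈[3,5] → 2·2 = 4.
|S1| = 18.
|S1 ∖ S2| = |S1| − |S1∩S2| = 18 − 4 = 14.00.

14.00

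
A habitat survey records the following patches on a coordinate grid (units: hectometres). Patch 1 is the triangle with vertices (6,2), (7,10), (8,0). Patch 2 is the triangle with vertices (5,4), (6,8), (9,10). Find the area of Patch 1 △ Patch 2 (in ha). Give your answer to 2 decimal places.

12.24

|Patch 1| = 9, |Patch 2| = 5, |Patch 1∩Patch 2| = 0.8791.
|Patch 1 △ Patch 2| = |Patch 1| + |Patch 2| − 2·|Patch 1∩Patch 2| = 9 + 5 − 1.7581 = 12.24.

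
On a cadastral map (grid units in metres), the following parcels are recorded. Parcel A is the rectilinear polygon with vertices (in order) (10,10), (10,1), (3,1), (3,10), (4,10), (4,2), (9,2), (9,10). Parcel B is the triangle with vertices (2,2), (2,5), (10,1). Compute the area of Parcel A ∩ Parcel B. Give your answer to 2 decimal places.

5.19

The intersection is the polygon with vertices (3,4.5), (4,4), (4,2), (8,2), (10,1), (3,1.875).
By the shoelace formula its area is 5.19.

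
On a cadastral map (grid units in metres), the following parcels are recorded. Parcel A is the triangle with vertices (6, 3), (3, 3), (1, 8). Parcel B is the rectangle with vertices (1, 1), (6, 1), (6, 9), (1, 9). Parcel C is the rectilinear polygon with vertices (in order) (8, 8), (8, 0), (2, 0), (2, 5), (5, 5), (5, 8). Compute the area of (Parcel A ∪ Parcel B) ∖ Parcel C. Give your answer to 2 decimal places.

|Parcel A ∪ Parcel B| = 40.
|(Parcel A ∪ Parcel B) ∩ Parcel C| = 19.
|(Parcel A ∪ Parcel B) ∖ Parcel C| = 40 − 19 = 21.00.

21.00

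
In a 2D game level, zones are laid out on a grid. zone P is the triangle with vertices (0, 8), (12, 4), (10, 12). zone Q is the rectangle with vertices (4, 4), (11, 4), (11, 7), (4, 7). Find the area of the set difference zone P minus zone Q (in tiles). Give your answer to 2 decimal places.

33.50

|zone P| = 44, |zone P∩zone Q| = 10.5.
|zone P ∖ zone Q| = |zone P| − |zone P∩zone Q| = 44 − 10.5 = 33.50.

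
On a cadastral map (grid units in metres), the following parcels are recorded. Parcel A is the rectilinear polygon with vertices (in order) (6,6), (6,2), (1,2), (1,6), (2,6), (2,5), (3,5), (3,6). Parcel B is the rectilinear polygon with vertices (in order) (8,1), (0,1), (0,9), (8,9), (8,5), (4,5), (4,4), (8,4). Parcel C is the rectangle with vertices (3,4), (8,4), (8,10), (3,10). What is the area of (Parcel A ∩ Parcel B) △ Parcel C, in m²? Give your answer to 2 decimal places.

39.00

|Parcel A ∩ Parcel B| = 17.
|(Parcel A ∩ Parcel B) ∩ Parcel C| = 4.
|(Parcel A ∩ Parcel B) △ Parcel C| = 17 + 30 − 8 = 39.00.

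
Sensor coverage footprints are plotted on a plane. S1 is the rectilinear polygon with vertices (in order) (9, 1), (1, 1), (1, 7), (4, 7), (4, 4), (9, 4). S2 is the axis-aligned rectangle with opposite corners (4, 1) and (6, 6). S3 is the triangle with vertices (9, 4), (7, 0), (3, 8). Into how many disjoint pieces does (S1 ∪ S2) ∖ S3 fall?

2

(S1 ∪ S2) ∖ S3 splits into 2 disjoint pieces (area 24, area 2.25).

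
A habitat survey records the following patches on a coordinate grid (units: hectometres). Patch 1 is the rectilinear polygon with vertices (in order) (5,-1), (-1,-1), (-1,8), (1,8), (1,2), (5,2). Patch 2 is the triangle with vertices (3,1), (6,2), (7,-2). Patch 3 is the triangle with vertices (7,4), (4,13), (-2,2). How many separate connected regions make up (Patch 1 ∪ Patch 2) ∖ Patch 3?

2

(Patch 1 ∪ Patch 2) ∖ Patch 3 splits into 2 disjoint pieces (area 23.2222, area 4.6667).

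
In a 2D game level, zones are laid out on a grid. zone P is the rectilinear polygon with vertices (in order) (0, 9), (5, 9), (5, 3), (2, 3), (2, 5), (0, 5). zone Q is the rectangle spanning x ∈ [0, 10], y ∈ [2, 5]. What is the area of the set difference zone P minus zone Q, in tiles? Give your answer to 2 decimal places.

|zone P| = 26, |zone P∩zone Q| = 6.
|zone P ∖ zone Q| = |zone P| − |zone P∩zone Q| = 26 − 6 = 20.00.

20.00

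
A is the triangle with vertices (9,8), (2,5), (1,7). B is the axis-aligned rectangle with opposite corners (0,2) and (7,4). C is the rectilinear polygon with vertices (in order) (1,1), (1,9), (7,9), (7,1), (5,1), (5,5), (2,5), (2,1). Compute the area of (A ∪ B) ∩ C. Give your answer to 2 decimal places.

|A ∪ B| = 22.5.
|(A ∪ B) ∩ C| = 13.89.

13.89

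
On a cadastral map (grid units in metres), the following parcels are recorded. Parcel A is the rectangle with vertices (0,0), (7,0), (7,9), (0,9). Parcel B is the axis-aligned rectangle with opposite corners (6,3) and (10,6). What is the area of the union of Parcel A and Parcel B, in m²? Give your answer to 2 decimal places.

By inclusion–exclusion:
Individual areas: |Parcel A| = 63, |Parcel B| = 12.
|Parcel A∩Parcel B|: x∈[6,7], y∈[3,6] → 1·3 = 3.
|Parcel A ∪ Parcel B| = 75 − 3 = 72.00.

72.00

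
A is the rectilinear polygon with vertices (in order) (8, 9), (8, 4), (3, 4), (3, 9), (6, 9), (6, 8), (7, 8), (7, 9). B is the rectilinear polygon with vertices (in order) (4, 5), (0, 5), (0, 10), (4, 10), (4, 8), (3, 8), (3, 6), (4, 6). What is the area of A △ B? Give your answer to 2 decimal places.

|A| = 24, |B| = 18, |A∩B| = 2.
|A △ B| = |A| + |B| − 2·|A∩B| = 24 + 18 − 4 = 38.00.

38.00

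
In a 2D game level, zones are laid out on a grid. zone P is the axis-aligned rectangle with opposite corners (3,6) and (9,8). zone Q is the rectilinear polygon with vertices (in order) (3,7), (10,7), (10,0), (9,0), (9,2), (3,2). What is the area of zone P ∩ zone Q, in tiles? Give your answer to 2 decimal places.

The intersection is the polygon with vertices (9,6), (3,6), (3,7), (9,7).
By the shoelace formula its area is 6.00.

6.00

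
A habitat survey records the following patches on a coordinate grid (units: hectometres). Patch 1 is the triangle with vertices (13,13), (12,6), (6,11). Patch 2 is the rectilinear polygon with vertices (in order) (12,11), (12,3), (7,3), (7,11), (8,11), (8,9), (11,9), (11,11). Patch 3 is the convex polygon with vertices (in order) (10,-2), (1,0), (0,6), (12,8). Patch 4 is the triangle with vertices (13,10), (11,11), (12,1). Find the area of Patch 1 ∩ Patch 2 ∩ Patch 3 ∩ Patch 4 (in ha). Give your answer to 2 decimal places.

0.70

The intersection is the polygon with vertices (12,8), (11.657,6.286), (11.454,6.455), (11.312,7.885).
By the shoelace formula its area is 0.70.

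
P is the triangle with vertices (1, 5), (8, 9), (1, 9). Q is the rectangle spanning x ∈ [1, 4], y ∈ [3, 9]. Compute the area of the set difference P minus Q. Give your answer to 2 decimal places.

4.57

|P| = 14, |P∩Q| = 9.4286.
|P ∖ Q| = |P| − |P∩Q| = 14 − 9.4286 = 4.57.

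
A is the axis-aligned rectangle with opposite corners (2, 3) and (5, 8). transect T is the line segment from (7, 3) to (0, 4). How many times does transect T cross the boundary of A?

2

The segment meets the boundary at (2,3.714), (5,3.286).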